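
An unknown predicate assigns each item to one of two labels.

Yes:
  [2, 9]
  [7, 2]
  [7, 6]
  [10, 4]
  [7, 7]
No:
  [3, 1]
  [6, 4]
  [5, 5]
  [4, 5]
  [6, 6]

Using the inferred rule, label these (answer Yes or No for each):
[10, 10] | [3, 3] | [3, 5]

The rule appears to be: max ≥ 7.
[10, 10]: Yes (max 10). [3, 3]: No (max 3). [3, 5]: No (max 5).

Yes, No, No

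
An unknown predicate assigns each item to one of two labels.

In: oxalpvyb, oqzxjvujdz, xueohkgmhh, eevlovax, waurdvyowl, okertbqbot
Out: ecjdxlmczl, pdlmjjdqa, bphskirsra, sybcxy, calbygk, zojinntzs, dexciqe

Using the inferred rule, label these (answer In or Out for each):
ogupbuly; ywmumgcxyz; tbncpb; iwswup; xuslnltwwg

In, Out, Out, Out, Out

Rule: even length AND contains 'o'. This holds for each 'In' example and fails for each 'Out' one.
ogupbuly: length 8, has 'o', matches → In.
ywmumgcxyz: length 10, no 'o', lacks this property → Out.
tbncpb: length 6, no 'o', lacks this property → Out.
iwswup: length 6, no 'o', lacks this property → Out.
xuslnltwwg: length 10, no 'o', lacks this property → Out.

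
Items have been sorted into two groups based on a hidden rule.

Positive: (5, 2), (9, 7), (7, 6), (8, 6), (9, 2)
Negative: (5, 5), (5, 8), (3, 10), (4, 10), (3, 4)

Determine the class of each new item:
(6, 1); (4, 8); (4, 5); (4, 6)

'Positive' ⟺ first > second.
(6, 1) — 6 > 1, hence Positive. (4, 8) — 4 < 8, hence Negative. (4, 5) — 4 < 5, hence Negative. (4, 6) — 4 < 6, hence Negative.

Positive, Negative, Negative, Negative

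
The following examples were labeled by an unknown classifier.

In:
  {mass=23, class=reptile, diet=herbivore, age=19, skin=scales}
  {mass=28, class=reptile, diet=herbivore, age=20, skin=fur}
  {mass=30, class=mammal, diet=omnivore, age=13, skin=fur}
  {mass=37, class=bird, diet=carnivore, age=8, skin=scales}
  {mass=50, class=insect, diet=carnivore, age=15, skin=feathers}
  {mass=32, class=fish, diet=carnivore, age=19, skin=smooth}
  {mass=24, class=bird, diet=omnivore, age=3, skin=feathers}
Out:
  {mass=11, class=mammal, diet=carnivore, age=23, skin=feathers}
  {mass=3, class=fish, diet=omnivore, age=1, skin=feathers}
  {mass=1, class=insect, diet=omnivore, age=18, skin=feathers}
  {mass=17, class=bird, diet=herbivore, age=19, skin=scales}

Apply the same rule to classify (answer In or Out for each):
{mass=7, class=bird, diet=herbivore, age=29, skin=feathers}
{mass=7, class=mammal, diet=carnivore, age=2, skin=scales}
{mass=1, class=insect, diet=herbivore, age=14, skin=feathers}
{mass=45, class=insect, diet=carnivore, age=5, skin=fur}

Out, Out, Out, In

The simplest hypothesis consistent with all the labels is: mass ≥ 23.
{mass=7, class=bird, diet=herbivore, age=29, skin=feathers}: mass = 7 — lacks this property, so Out.
{mass=7, class=mammal, diet=carnivore, age=2, skin=scales}: mass = 7 — lacks this property, so Out.
{mass=1, class=insect, diet=herbivore, age=14, skin=feathers}: mass = 1 — lacks this property, so Out.
{mass=45, class=insect, diet=carnivore, age=5, skin=fur}: mass = 45 — matches, so In.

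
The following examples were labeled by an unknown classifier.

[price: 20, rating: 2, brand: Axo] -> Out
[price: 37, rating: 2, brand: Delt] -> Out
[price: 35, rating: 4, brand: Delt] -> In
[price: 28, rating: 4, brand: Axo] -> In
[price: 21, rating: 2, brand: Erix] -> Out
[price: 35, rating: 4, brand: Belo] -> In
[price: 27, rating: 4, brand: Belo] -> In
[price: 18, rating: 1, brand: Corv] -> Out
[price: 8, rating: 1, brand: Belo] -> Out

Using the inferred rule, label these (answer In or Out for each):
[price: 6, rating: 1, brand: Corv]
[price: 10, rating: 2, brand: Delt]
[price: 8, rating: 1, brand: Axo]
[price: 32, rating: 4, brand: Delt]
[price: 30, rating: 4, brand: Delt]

Out, Out, Out, In, In

The pattern is that an item is 'In' exactly when: rating = 4.
[price: 6, rating: 1, brand: Corv]: rating = 1 — does not fit, so Out.
[price: 10, rating: 2, brand: Delt]: rating = 2 — does not fit, so Out.
[price: 8, rating: 1, brand: Axo]: rating = 1 — does not fit, so Out.
[price: 32, rating: 4, brand: Delt]: rating = 4 — checks out, so In.
[price: 30, rating: 4, brand: Delt]: rating = 4 — checks out, so In.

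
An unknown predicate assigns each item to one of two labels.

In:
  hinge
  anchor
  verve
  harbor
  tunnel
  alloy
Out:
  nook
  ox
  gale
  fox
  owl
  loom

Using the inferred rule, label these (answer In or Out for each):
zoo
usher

All 'In' examples share one property — length ≥ 5 — and every 'Out' example lacks it.
zoo: length 3, does not pass → Out.
usher: length 5, qualifies → In.

Out, In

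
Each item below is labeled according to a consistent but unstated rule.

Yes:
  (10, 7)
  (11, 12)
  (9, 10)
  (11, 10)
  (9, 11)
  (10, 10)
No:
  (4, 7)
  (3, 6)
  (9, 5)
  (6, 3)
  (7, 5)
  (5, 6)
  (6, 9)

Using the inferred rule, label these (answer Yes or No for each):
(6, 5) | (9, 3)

No, No

Rule: sum ≥ 17. This holds for each 'Yes' example and fails for each 'No' one.
(6, 5): 6+5 = 11 — fails this test, so No. (9, 3): 9+3 = 12 — fails this test, so No.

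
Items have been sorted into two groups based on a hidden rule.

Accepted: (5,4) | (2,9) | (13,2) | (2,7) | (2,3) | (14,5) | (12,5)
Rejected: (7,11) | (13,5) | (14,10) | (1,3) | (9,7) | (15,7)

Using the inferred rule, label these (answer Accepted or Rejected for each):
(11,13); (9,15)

Rejected, Rejected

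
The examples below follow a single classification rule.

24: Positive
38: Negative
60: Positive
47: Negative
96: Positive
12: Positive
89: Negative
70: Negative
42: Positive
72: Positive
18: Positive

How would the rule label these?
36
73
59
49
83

Positive, Negative, Negative, Negative, Negative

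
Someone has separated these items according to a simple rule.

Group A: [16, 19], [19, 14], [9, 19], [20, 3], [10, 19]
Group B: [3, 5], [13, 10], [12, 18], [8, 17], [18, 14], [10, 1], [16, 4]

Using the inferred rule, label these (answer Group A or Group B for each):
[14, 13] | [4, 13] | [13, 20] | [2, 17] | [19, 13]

Group B, Group B, Group A, Group B, Group A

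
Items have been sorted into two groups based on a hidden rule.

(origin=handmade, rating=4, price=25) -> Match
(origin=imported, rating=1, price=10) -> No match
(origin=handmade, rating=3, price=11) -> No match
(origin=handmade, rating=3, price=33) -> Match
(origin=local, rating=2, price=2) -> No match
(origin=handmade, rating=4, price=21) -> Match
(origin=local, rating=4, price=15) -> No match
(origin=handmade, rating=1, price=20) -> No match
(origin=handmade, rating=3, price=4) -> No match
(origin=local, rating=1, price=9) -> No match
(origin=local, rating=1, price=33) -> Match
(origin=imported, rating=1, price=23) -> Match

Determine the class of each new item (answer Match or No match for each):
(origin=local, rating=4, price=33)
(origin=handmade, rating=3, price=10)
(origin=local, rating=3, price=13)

Match, No match, No match

One predicate separates the groups cleanly: price ≥ 21.
Match: (origin=local, rating=4, price=33), since price = 33. No match: (origin=handmade, rating=3, price=10), since price = 10. No match: (origin=local, rating=3, price=13), since price = 13.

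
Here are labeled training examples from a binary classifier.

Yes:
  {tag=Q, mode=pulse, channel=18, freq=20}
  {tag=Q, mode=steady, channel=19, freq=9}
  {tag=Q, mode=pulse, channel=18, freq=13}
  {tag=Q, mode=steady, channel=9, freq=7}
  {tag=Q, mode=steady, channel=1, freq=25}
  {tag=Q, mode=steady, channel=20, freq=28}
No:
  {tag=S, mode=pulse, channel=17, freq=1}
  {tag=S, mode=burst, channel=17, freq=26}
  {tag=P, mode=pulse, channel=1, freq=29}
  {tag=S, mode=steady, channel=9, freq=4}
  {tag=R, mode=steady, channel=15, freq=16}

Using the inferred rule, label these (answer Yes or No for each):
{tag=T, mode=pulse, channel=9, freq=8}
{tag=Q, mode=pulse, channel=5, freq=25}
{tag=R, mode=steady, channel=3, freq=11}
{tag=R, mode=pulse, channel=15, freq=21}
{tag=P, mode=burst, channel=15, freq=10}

No, Yes, No, No, No

Every 'Yes' example satisfies: tag is Q. None of the 'No' examples do.
{tag=T, mode=pulse, channel=9, freq=8} — tag is T, hence No.
{tag=Q, mode=pulse, channel=5, freq=25} — tag is Q, hence Yes.
{tag=R, mode=steady, channel=3, freq=11} — tag is R, hence No.
{tag=R, mode=pulse, channel=15, freq=21} — tag is R, hence No.
{tag=P, mode=burst, channel=15, freq=10} — tag is P, hence No.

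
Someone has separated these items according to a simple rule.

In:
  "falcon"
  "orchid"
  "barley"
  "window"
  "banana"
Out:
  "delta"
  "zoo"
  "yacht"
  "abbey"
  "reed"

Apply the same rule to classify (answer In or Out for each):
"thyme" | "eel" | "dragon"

Out, Out, In

Rule: length 6. This holds for each 'In' example and fails for each 'Out' one.
"thyme": length 5 — lacks this property, so Out. "eel": length 3 — lacks this property, so Out. "dragon": length 6 — matches, so In.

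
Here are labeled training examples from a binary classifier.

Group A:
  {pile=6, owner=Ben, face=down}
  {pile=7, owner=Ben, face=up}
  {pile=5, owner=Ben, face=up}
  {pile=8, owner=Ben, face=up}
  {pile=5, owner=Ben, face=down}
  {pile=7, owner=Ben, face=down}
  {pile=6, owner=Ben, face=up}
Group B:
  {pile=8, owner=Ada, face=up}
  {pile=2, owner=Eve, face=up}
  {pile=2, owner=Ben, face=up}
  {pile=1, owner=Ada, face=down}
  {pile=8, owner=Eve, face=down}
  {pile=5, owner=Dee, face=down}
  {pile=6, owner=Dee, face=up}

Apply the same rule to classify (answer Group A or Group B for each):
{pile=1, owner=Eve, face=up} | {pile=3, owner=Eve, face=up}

Group B, Group B

'Group A' ⟺ owner is Ben AND pile ≥ 5.
{pile=1, owner=Eve, face=up}: owner is Eve, pile = 1 — does not pass, so Group B.
{pile=3, owner=Eve, face=up}: owner is Eve, pile = 3 — does not pass, so Group B.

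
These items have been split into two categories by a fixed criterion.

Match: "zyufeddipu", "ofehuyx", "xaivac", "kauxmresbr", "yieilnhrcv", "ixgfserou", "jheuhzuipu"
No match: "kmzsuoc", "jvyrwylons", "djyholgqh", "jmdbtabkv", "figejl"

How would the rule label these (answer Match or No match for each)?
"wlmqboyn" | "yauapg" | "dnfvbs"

The distinguishing property — has ≥ 3 vowels — holds for all the 'Match' cases and none of the 'No match' cases.
"wlmqboyn" — 1 vowel, hence No match.
"yauapg" — 3 vowels, hence Match.
"dnfvbs" — 0 vowels, hence No match.

No match, Match, No match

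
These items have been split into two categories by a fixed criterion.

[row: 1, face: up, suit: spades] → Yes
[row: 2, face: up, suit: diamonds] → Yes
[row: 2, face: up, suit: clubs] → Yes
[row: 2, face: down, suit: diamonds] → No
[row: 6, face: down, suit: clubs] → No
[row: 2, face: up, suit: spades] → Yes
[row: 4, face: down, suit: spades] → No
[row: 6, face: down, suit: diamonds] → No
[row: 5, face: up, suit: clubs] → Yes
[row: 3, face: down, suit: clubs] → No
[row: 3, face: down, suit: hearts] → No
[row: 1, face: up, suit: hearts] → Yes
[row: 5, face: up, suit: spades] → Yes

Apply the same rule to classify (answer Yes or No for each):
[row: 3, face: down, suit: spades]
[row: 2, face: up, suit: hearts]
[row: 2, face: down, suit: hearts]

A rule that fits every label: face is up — true of each 'Yes' example, false of each 'No' one.
[row: 3, face: down, suit: spades] — face is down, hence No. [row: 2, face: up, suit: hearts] — face is up, hence Yes. [row: 2, face: down, suit: hearts] — face is down, hence No.

No, Yes, No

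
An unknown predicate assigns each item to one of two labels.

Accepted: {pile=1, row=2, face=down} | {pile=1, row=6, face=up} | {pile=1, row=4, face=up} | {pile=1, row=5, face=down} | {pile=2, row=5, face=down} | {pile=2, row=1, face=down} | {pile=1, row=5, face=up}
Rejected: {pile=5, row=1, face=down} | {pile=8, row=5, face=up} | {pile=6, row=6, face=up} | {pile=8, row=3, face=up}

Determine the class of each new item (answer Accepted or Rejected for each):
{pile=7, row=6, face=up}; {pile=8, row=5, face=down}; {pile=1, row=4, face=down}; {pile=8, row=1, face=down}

Rejected, Rejected, Accepted, Rejected

The classifier is using: pile ≤ 2.
{pile=7, row=6, face=up}: Rejected (pile = 7). {pile=8, row=5, face=down}: Rejected (pile = 8). {pile=1, row=4, face=down}: Accepted (pile = 1). {pile=8, row=1, face=down}: Rejected (pile = 8).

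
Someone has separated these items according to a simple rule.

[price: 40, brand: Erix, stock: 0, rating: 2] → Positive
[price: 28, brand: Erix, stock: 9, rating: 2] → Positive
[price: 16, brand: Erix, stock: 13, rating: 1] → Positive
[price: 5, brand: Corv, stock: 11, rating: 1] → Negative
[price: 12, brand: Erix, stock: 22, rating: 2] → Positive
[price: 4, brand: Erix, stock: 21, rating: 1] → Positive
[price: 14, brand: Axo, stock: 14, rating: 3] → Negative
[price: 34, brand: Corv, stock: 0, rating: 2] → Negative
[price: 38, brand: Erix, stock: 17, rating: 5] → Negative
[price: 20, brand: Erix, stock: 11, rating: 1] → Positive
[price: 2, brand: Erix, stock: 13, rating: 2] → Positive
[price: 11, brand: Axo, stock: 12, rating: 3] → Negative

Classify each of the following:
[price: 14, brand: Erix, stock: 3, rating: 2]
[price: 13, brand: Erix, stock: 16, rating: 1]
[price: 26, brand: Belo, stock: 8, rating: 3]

All 'Positive' examples share one property — brand is Erix AND rating ≤ 2 — and every 'Negative' example lacks it.
[price: 14, brand: Erix, stock: 3, rating: 2]: brand is Erix, rating = 2 — checks out, so Positive. [price: 13, brand: Erix, stock: 16, rating: 1]: brand is Erix, rating = 1 — checks out, so Positive. [price: 26, brand: Belo, stock: 8, rating: 3]: brand is Belo, rating = 3 — lacks this property, so Negative.

Positive, Positive, Negative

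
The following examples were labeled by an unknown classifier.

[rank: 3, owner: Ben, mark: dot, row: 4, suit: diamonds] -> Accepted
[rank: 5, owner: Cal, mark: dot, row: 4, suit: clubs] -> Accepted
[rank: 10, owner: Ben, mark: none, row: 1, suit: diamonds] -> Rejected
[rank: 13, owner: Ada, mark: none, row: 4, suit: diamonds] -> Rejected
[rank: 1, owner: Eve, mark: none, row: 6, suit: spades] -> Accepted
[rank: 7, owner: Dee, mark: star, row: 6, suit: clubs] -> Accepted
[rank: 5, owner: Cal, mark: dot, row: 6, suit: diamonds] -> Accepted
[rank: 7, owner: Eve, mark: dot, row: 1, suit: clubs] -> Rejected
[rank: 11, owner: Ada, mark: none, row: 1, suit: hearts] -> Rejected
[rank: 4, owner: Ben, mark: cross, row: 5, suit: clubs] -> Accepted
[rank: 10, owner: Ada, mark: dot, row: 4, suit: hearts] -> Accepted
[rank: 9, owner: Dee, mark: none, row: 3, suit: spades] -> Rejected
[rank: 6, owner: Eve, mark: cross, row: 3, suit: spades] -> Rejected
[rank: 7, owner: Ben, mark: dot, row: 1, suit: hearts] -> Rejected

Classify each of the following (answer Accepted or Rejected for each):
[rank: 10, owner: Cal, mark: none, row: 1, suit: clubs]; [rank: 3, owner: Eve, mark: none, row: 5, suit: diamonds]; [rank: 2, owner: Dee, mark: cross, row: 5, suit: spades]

Rejected, Accepted, Accepted

The pattern is that an item is 'Accepted' exactly when: row ≥ 4 AND rank ≤ 10.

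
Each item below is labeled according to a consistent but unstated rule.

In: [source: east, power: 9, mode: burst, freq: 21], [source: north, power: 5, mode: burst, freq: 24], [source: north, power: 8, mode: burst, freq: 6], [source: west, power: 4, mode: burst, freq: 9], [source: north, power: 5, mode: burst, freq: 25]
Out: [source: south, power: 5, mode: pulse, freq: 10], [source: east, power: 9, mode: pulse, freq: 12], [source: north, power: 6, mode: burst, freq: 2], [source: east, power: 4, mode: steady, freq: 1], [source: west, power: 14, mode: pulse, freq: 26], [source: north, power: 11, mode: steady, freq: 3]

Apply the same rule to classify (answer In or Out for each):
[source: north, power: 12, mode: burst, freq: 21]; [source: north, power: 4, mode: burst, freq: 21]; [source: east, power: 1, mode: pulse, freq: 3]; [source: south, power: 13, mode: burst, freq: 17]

In, In, Out, In

Every 'In' example satisfies: mode is burst AND freq ≥ 3. None of the 'Out' examples do.
[source: north, power: 12, mode: burst, freq: 21]: In (mode is burst, freq = 21). [source: north, power: 4, mode: burst, freq: 21]: In (mode is burst, freq = 21). [source: east, power: 1, mode: pulse, freq: 3]: Out (mode is pulse, freq = 3). [source: south, power: 13, mode: burst, freq: 17]: In (mode is burst, freq = 17).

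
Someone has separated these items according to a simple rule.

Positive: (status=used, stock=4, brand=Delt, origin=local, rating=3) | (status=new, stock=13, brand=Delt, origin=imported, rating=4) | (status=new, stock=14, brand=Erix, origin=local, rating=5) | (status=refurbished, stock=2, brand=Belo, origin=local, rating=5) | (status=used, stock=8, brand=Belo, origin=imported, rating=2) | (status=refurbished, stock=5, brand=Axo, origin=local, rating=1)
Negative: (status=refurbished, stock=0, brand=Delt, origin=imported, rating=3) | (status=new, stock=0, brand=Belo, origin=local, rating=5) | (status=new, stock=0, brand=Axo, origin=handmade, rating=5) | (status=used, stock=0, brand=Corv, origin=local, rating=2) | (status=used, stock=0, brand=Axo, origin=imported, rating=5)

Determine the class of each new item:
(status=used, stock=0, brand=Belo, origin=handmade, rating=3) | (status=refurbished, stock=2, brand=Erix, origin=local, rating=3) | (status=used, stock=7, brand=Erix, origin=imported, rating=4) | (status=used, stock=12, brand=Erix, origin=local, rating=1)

A rule that fits every label: stock ≥ 2 — true of each 'Positive' example, false of each 'Negative' one.
(status=used, stock=0, brand=Belo, origin=handmade, rating=3): stock = 0, doesn't qualify → Negative. (status=refurbished, stock=2, brand=Erix, origin=local, rating=3): stock = 2, checks out → Positive. (status=used, stock=7, brand=Erix, origin=imported, rating=4): stock = 7, checks out → Positive. (status=used, stock=12, brand=Erix, origin=local, rating=1): stock = 12, checks out → Positive.

Negative, Positive, Positive, Positive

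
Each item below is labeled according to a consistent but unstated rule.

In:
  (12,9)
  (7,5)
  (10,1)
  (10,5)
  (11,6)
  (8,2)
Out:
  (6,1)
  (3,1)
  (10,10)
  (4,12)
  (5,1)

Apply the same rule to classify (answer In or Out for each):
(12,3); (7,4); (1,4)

'In' ⟺ first > second AND sum ≥ 10.
(12,3) → 12 > 3, 12+3 = 15 → In. (7,4) → 7 > 4, 7+4 = 11 → In. (1,4) → 1 < 4, 1+4 = 5 → Out.

In, In, Out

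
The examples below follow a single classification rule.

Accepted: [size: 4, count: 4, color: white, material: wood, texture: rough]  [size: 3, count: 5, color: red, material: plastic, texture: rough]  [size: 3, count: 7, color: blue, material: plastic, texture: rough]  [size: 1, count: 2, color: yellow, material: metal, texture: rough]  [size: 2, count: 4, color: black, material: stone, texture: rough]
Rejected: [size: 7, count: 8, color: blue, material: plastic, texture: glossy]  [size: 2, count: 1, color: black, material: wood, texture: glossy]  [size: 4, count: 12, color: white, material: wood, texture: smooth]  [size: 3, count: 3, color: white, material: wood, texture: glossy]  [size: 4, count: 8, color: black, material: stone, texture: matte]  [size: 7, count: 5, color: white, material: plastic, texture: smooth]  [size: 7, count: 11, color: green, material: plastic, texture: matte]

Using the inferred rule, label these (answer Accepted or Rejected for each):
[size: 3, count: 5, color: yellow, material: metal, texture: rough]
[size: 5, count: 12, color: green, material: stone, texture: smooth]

'Accepted' ⟺ texture is rough.
[size: 3, count: 5, color: yellow, material: metal, texture: rough]: Accepted (texture is rough).
[size: 5, count: 12, color: green, material: stone, texture: smooth]: Rejected (texture is smooth).

Accepted, Rejected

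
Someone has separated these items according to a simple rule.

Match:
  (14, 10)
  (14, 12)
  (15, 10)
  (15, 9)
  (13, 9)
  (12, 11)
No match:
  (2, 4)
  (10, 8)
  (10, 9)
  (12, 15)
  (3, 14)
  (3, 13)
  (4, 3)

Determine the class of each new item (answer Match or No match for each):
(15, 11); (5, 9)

Match, No match

One predicate separates the groups cleanly: first > second AND sum ≥ 22.
(15, 11): 15 > 11, 15+11 = 26, satisfies this → Match.
(5, 9): 5 < 9, 5+9 = 14, lacks this property → No match.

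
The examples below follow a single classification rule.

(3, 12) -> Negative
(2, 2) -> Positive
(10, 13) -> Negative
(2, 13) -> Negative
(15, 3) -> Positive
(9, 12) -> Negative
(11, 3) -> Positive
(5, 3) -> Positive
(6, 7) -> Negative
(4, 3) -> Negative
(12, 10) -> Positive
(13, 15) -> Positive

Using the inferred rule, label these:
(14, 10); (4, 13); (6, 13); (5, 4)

The rule appears to be: sum is even.
(14, 10): 14+10 = 24 — satisfies this, so Positive. (4, 13): 4+13 = 17 — doesn't qualify, so Negative. (6, 13): 6+13 = 19 — doesn't qualify, so Negative. (5, 4): 5+4 = 9 — doesn't qualify, so Negative.

Positive, Negative, Negative, Negative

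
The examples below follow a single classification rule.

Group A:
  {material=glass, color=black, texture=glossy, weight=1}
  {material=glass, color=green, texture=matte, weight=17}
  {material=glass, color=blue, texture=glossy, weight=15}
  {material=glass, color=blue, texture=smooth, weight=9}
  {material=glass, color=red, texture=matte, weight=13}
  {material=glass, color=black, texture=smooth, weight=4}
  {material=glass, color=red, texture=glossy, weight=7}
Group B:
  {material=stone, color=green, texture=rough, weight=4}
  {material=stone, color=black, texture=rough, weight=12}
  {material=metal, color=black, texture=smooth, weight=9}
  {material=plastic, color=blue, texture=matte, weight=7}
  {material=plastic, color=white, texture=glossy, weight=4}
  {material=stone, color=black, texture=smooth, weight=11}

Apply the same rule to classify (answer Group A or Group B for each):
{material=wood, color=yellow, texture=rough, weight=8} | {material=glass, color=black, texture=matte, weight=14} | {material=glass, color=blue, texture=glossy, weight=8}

One predicate separates the groups cleanly: material is glass.

Group B, Group A, Group A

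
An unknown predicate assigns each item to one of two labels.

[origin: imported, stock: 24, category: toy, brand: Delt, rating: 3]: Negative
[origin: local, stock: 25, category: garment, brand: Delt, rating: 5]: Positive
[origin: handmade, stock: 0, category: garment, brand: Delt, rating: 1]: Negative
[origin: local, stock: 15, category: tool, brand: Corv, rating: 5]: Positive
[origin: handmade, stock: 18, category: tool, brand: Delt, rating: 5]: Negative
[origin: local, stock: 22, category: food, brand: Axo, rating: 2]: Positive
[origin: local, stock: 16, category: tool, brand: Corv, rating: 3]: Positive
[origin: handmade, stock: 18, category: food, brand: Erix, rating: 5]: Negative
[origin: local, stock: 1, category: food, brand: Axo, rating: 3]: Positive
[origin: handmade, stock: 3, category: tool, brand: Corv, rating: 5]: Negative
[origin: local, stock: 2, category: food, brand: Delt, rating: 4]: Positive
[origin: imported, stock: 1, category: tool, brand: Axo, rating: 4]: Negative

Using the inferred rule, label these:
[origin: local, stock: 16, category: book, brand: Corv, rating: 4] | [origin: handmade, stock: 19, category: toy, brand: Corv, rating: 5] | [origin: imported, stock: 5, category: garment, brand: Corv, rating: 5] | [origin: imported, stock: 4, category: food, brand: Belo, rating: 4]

Positive, Negative, Negative, Negative

The classifier is using: origin is local.
Positive: [origin: local, stock: 16, category: book, brand: Corv, rating: 4], since origin is local. Negative: [origin: handmade, stock: 19, category: toy, brand: Corv, rating: 5], since origin is handmade. Negative: [origin: imported, stock: 5, category: garment, brand: Corv, rating: 5], since origin is imported. Negative: [origin: imported, stock: 4, category: food, brand: Belo, rating: 4], since origin is imported.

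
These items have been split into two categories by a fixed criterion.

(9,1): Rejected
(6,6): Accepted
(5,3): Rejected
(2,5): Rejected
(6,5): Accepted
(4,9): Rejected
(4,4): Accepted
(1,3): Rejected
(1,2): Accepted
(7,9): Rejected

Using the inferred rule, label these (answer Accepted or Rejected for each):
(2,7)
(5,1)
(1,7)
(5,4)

All 'Accepted' examples share one property — |first − second| ≤ 1 — and every 'Rejected' example lacks it.
(2,7): |2−7| = 5 — lacks this property, so Rejected.
(5,1): |5−1| = 4 — lacks this property, so Rejected.
(1,7): |1−7| = 6 — lacks this property, so Rejected.
(5,4): |5−4| = 1 — fits, so Accepted.

Rejected, Rejected, Rejected, Accepted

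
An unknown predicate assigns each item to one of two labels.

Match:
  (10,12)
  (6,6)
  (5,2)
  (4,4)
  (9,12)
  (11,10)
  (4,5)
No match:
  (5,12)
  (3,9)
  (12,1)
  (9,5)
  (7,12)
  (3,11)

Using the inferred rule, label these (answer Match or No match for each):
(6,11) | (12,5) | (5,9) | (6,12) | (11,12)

No match, No match, No match, No match, Match

'Match' ⟺ |first − second| ≤ 3.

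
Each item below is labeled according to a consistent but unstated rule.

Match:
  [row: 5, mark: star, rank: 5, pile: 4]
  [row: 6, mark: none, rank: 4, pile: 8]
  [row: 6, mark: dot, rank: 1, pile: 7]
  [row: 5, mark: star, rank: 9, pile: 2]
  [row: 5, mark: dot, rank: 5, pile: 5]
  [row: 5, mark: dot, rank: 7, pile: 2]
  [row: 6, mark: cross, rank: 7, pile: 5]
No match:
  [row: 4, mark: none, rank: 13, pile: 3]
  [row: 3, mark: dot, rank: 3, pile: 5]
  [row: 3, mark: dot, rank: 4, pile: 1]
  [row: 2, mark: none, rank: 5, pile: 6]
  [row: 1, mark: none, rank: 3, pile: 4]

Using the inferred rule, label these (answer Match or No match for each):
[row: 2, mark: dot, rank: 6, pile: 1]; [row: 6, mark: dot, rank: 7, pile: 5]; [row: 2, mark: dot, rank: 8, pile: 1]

All 'Match' examples share one property — row ≥ 5 — and every 'No match' example lacks it.

No match, Match, No match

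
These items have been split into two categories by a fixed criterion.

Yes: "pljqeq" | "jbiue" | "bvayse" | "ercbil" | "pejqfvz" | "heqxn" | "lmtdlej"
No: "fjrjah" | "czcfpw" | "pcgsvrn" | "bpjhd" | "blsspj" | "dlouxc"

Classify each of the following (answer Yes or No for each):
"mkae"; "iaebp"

Yes, Yes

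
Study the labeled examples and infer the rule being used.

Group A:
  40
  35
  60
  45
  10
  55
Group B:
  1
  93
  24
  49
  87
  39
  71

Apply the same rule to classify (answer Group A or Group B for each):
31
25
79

The classifier is using: multiple of 5.
31 → 31 = 5·6 + 1 → Group B. 25 → 25 = 5·5 → Group A. 79 → 79 = 5·15 + 4 → Group B.

Group B, Group A, Group B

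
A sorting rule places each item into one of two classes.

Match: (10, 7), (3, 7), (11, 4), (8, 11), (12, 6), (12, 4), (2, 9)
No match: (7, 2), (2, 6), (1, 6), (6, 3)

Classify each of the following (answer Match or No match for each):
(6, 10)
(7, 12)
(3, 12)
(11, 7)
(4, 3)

Match, Match, Match, Match, No match

The distinguishing property — sum ≥ 10 — holds for all the 'Match' cases and none of the 'No match' cases.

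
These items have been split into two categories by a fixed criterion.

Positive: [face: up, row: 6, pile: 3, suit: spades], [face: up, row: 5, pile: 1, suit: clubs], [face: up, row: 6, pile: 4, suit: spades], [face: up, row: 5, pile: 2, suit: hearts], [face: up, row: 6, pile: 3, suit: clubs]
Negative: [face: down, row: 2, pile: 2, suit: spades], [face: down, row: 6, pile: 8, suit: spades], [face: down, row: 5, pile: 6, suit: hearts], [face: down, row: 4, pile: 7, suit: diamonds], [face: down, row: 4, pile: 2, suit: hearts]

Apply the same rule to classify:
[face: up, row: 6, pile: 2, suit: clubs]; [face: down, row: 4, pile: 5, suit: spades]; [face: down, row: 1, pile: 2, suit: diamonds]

Positive, Negative, Negative

The simplest hypothesis consistent with all the labels is: face is up.
Positive: [face: up, row: 6, pile: 2, suit: clubs], since face is up.
Negative: [face: down, row: 4, pile: 5, suit: spades], since face is down.
Negative: [face: down, row: 1, pile: 2, suit: diamonds], since face is down.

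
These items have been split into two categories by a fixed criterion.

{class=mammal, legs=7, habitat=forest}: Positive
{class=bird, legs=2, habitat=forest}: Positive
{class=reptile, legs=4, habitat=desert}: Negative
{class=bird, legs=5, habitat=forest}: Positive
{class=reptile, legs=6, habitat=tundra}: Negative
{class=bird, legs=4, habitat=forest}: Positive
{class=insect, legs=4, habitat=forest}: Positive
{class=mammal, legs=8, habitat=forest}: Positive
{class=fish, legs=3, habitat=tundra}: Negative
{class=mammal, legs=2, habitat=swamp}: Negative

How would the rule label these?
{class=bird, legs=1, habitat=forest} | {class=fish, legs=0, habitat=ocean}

The pattern is that an item is 'Positive' exactly when: habitat is forest.
Positive: {class=bird, legs=1, habitat=forest}, since habitat is forest. Negative: {class=fish, legs=0, habitat=ocean}, since habitat is ocean.

Positive, Negative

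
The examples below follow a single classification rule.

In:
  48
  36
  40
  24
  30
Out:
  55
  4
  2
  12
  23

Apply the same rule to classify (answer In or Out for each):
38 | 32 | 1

In, In, Out

The simplest hypothesis consistent with all the labels is: even AND at least 23.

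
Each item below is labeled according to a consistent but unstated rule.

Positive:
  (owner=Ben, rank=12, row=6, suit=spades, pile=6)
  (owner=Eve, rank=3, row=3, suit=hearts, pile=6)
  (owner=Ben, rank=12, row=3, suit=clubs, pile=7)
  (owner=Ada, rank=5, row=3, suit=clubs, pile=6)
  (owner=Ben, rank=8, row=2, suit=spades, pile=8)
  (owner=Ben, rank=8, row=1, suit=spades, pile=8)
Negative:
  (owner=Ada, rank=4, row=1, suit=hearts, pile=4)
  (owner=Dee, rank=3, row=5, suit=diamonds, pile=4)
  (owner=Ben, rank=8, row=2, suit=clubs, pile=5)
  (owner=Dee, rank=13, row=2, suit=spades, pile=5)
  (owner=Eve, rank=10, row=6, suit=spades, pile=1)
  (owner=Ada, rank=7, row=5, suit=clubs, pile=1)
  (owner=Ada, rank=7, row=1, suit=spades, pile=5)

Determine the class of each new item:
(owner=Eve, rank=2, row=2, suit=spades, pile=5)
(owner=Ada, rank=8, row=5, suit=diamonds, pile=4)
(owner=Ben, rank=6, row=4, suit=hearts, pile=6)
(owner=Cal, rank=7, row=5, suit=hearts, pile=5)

A rule that fits every label: pile ≥ 6 — true of each 'Positive' example, false of each 'Negative' one.
(owner=Eve, rank=2, row=2, suit=spades, pile=5): pile = 5, does not satisfy this → Negative.
(owner=Ada, rank=8, row=5, suit=diamonds, pile=4): pile = 4, does not satisfy this → Negative.
(owner=Ben, rank=6, row=4, suit=hearts, pile=6): pile = 6, checks out → Positive.
(owner=Cal, rank=7, row=5, suit=hearts, pile=5): pile = 5, does not satisfy this → Negative.

Negative, Negative, Positive, Negative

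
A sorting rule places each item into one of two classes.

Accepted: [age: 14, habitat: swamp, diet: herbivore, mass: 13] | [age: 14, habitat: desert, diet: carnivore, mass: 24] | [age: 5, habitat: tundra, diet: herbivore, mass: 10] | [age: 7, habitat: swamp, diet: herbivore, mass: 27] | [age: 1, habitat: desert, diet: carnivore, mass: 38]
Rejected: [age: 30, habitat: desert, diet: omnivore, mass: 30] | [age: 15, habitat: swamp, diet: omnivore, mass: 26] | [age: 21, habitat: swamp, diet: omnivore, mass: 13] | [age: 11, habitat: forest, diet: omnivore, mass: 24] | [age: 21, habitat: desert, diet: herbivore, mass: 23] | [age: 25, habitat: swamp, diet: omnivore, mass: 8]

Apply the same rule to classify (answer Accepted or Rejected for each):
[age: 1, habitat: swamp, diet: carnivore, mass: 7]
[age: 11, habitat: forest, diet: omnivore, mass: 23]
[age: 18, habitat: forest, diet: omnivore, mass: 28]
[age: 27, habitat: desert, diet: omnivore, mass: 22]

Accepted, Rejected, Rejected, Rejected

A rule that fits every label: age ≤ 7 OR age = 14 — true of each 'Accepted' example, false of each 'Rejected' one.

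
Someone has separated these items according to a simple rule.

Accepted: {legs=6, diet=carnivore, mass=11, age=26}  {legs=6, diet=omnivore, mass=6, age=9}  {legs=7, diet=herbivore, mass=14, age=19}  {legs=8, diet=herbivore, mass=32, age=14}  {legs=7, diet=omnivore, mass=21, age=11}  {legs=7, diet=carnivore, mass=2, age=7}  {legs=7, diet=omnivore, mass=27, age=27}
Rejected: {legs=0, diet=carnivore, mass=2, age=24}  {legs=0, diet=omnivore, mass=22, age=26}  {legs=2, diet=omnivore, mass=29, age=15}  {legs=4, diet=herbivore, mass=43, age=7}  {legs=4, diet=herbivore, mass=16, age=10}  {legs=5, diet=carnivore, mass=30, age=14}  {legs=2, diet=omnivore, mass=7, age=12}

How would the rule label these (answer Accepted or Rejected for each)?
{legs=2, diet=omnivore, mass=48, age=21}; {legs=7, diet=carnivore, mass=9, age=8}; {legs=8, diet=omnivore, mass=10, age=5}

The common property of the 'Accepted' items is: legs ≥ 6. No 'Rejected' item has it.
Rejected: {legs=2, diet=omnivore, mass=48, age=21}, since legs = 2. Accepted: {legs=7, diet=carnivore, mass=9, age=8}, since legs = 7. Accepted: {legs=8, diet=omnivore, mass=10, age=5}, since legs = 8.

Rejected, Accepted, Accepted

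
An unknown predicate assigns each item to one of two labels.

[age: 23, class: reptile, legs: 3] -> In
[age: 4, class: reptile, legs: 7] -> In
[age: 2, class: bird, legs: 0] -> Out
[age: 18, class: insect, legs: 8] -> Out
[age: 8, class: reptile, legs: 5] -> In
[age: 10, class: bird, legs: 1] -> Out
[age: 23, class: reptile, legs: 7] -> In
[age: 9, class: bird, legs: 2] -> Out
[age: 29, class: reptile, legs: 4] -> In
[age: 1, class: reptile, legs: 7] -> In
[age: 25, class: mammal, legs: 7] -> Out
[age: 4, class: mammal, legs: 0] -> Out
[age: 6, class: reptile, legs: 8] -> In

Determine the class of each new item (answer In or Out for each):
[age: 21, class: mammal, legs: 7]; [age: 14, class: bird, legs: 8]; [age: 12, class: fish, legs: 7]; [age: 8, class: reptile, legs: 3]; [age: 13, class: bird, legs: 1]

Rule: class is reptile. This holds for each 'In' example and fails for each 'Out' one.
[age: 21, class: mammal, legs: 7]: class is mammal, doesn't qualify → Out.
[age: 14, class: bird, legs: 8]: class is bird, doesn't qualify → Out.
[age: 12, class: fish, legs: 7]: class is fish, doesn't qualify → Out.
[age: 8, class: reptile, legs: 3]: class is reptile, passes → In.
[age: 13, class: bird, legs: 1]: class is bird, doesn't qualify → Out.

Out, Out, Out, In, Out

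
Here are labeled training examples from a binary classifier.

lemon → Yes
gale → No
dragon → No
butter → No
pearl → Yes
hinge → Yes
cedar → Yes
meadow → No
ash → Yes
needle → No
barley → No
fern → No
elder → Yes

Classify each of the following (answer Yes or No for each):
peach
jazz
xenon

Checking candidate rules against both groups, what survives is: odd length.
peach → length 5 → Yes.
jazz → length 4 → No.
xenon → length 5 → Yes.

Yes, No, Yes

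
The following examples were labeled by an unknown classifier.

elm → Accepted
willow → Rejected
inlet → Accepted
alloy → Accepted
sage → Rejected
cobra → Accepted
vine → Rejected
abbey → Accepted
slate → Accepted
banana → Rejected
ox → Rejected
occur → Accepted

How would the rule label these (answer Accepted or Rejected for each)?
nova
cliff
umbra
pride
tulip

Rejected, Accepted, Accepted, Accepted, Accepted

The pattern is that an item is 'Accepted' exactly when: odd length.
nova: Rejected (length 4).
cliff: Accepted (length 5).
umbra: Accepted (length 5).
pride: Accepted (length 5).
tulip: Accepted (length 5).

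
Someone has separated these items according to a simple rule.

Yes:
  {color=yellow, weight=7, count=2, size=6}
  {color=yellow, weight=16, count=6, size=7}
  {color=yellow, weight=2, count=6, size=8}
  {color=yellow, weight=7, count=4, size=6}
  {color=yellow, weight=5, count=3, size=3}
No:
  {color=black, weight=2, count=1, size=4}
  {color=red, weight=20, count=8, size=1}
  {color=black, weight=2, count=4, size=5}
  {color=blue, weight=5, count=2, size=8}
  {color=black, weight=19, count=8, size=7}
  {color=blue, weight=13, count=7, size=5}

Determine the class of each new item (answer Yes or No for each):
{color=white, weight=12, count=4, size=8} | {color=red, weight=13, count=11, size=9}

No, No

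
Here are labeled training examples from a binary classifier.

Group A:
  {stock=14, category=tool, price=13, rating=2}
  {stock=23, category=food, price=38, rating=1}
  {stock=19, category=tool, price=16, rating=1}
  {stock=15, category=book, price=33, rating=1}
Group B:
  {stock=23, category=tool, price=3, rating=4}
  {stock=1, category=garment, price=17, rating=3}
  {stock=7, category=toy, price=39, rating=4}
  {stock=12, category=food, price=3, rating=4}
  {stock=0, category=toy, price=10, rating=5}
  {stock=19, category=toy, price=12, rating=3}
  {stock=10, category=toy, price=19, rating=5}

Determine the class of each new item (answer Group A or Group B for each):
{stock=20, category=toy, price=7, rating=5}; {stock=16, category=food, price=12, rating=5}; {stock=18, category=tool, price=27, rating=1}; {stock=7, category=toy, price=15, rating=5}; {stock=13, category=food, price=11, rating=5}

The pattern is that an item is 'Group A' exactly when: rating ≤ 2.
Group B: {stock=20, category=toy, price=7, rating=5}, since rating = 5. Group B: {stock=16, category=food, price=12, rating=5}, since rating = 5. Group A: {stock=18, category=tool, price=27, rating=1}, since rating = 1. Group B: {stock=7, category=toy, price=15, rating=5}, since rating = 5. Group B: {stock=13, category=food, price=11, rating=5}, since rating = 5.

Group B, Group B, Group A, Group B, Group B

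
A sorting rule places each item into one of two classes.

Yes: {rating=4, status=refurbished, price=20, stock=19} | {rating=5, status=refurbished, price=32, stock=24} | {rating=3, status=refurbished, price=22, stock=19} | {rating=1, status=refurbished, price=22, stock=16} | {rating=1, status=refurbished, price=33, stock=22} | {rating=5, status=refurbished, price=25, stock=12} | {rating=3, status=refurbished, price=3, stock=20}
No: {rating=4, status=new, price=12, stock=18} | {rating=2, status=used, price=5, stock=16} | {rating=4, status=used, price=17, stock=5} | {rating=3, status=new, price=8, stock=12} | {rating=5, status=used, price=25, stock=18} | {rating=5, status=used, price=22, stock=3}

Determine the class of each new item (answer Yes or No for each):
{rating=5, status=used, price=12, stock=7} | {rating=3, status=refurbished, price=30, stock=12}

No, Yes

The distinguishing property — status is refurbished — holds for all the 'Yes' cases and none of the 'No' cases.
{rating=5, status=used, price=12, stock=7}: status is used, does not pass → No.
{rating=3, status=refurbished, price=30, stock=12}: status is refurbished, satisfies this → Yes.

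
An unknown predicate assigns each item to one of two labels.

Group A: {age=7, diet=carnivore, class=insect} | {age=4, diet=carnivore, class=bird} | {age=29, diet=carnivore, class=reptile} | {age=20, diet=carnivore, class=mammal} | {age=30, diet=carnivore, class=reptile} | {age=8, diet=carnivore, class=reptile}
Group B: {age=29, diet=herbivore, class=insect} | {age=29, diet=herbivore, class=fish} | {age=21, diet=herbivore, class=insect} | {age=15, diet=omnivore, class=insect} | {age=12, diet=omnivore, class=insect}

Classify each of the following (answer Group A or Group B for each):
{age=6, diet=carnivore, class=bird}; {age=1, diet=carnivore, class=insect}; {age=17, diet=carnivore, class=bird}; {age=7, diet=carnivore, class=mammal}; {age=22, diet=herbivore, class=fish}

Group A, Group A, Group A, Group A, Group B

The classifier is using: diet is carnivore.
{age=6, diet=carnivore, class=bird}: diet is carnivore, qualifies → Group A.
{age=1, diet=carnivore, class=insect}: diet is carnivore, qualifies → Group A.
{age=17, diet=carnivore, class=bird}: diet is carnivore, qualifies → Group A.
{age=7, diet=carnivore, class=mammal}: diet is carnivore, qualifies → Group A.
{age=22, diet=herbivore, class=fish}: diet is herbivore, lacks this property → Group B.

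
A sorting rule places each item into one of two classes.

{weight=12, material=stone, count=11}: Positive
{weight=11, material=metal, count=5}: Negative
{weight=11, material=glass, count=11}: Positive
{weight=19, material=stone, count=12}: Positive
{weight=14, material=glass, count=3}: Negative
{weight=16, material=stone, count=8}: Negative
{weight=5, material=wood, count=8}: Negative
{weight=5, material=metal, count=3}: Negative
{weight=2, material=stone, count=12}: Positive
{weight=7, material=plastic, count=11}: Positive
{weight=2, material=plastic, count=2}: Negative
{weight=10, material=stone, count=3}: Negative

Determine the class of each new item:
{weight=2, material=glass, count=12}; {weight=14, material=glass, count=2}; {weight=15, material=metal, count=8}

Positive, Negative, Negative

One predicate separates the groups cleanly: count ≥ 11.
{weight=2, material=glass, count=12}: count = 12 — fits, so Positive. {weight=14, material=glass, count=2}: count = 2 — does not pass, so Negative. {weight=15, material=metal, count=8}: count = 8 — does not pass, so Negative.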